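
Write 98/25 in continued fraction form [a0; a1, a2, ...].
[3; 1, 11, 2]

Euclidean algorithm steps:
98 = 3 × 25 + 23
25 = 1 × 23 + 2
23 = 11 × 2 + 1
2 = 2 × 1 + 0
Continued fraction: [3; 1, 11, 2]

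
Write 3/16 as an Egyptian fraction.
1/6 + 1/48

Greedy algorithm:
3/16: ceiling(16/3) = 6, use 1/6
1/48: ceiling(48/1) = 48, use 1/48
Result: 3/16 = 1/6 + 1/48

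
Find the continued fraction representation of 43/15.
[2; 1, 6, 2]

Euclidean algorithm steps:
43 = 2 × 15 + 13
15 = 1 × 13 + 2
13 = 6 × 2 + 1
2 = 2 × 1 + 0
Continued fraction: [2; 1, 6, 2]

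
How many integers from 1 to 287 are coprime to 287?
240

287 = 7 × 41
φ(n) = n × ∏(1 - 1/p) for each prime p dividing n
φ(287) = 287 × (1 - 1/7) × (1 - 1/41) = 240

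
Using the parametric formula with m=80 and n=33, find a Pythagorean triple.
(5311, 5280, 7489)

Euclid's formula: a = m² - n², b = 2mn, c = m² + n²
m = 80, n = 33
a = 80² - 33² = 6400 - 1089 = 5311
b = 2 × 80 × 33 = 5280
c = 80² + 33² = 6400 + 1089 = 7489
Verification: 5311² + 5280² = 28206721 + 27878400 = 56085121 = 7489² ✓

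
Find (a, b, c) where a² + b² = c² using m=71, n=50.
(2541, 7100, 7541)

Euclid's formula: a = m² - n², b = 2mn, c = m² + n²
m = 71, n = 50
a = 71² - 50² = 5041 - 2500 = 2541
b = 2 × 71 × 50 = 7100
c = 71² + 50² = 5041 + 2500 = 7541
Verification: 2541² + 7100² = 6456681 + 50410000 = 56866681 = 7541² ✓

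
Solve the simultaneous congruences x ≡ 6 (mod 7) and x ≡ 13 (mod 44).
13

Using Chinese Remainder Theorem:
M = 7 × 44 = 308
M1 = 44, M2 = 7
y1 = 44^(-1) mod 7 = 4
y2 = 7^(-1) mod 44 = 19
x = (6×44×4 + 13×7×19) mod 308 = 13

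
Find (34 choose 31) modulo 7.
6

Using Lucas' theorem:
Write n=34 and k=31 in base 7:
n in base 7: [4, 6]
k in base 7: [4, 3]
C(34,31) mod 7 = ∏ C(n_i, k_i) mod 7
Digit binomials (mod 7): C(4,4) = 1; C(6,3) = 20 ≡ 6
Product: 1 × 6 = 6 ≡ 6 (mod 7)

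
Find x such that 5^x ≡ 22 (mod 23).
11

Baby-step giant-step with step n = ⌈√23⌉ = 5.
Baby steps 5^j mod 23 (j:value) for j=0..4: 0:1, 1:5, 2:2, 3:10, 4:4.
Giant-step multiplier: 5^(-5) ≡ 5^(22-5) = 5^17 ≡ 15 (mod 23).
Giant steps γ_i = 22·15^i mod 23: γ_0=22, γ_1=8, γ_2=5 (in table at j=1).
x = i·n + j = 2·5 + 1 = 11.
Check: 5^11 ≡ 22 (mod 23).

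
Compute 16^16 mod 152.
112

Repeated squaring. Binary of 16 = 10000.
16^1 ≡ 16 (mod 152); 16^2 ≡ 104 (mod 152); 16^4 ≡ 24 (mod 152); 16^8 ≡ 120 (mod 152); 16^16 ≡ 112 (mod 152)
16^16 = 16^16 ≡ 112 (mod 152)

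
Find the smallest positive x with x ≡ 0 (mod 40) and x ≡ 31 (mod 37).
1400

Using Chinese Remainder Theorem:
M = 40 × 37 = 1480
M1 = 37, M2 = 40
y1 = 37^(-1) mod 40 = 13
y2 = 40^(-1) mod 37 = 25
x = (0×37×13 + 31×40×25) mod 1480 = 1400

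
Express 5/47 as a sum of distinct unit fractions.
1/10 + 1/157 + 1/73790

Greedy algorithm:
5/47: ceiling(47/5) = 10, use 1/10
3/470: ceiling(470/3) = 157, use 1/157
1/73790: ceiling(73790/1) = 73790, use 1/73790
Result: 5/47 = 1/10 + 1/157 + 1/73790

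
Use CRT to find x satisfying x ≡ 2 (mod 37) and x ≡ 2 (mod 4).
2

Using Chinese Remainder Theorem:
M = 37 × 4 = 148
M1 = 4, M2 = 37
y1 = 4^(-1) mod 37 = 28
y2 = 37^(-1) mod 4 = 1
x = (2×4×28 + 2×37×1) mod 148 = 2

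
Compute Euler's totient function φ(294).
84

294 = 2 × 3 × 7^2
φ(n) = n × ∏(1 - 1/p) for each prime p dividing n
φ(294) = 294 × (1 - 1/2) × (1 - 1/3) × (1 - 1/7) = 84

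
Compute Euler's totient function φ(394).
196

394 = 2 × 197
φ(n) = n × ∏(1 - 1/p) for each prime p dividing n
φ(394) = 394 × (1 - 1/2) × (1 - 1/197) = 196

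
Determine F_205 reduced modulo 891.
170

Matrix identity: Q^n = [[F_(n+1), F_n], [F_n, F_(n-1)]] with Q = [[1,1],[1,0]].
n = 205 = 11001101₂. Square-and-multiply, entries mod 891:
Q^1 = [[1,1],[1,0]]
Q^3 = (Q^1)²·Q = [[3,2],[2,1]]
Q^6 = (Q^3)² = [[13,8],[8,5]]
Q^12 = (Q^6)² = [[233,144],[144,89]]
Q^25 = (Q^12)²·Q = [[217,181],[181,36]]
Q^51 = (Q^25)²·Q = [[12,551],[551,352]]
Q^102 = (Q^51)² = [[805,89],[89,716]]
Q^205 = (Q^102)²·Q = [[107,170],[170,828]]
F_205 mod 891 = Q^205[0][1] = 170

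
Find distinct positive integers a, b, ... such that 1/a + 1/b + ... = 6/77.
1/13 + 1/1001

Greedy algorithm:
6/77: ceiling(77/6) = 13, use 1/13
1/1001: ceiling(1001/1) = 1001, use 1/1001
Result: 6/77 = 1/13 + 1/1001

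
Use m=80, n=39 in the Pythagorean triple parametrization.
(4879, 6240, 7921)

Euclid's formula: a = m² - n², b = 2mn, c = m² + n²
m = 80, n = 39
a = 80² - 39² = 6400 - 1521 = 4879
b = 2 × 80 × 39 = 6240
c = 80² + 39² = 6400 + 1521 = 7921
Verification: 4879² + 6240² = 23804641 + 38937600 = 62742241 = 7921² ✓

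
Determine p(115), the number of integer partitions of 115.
1064144451

p(n) counts ways to write n as a sum of positive integers (order ignored).
Euler's pentagonal recurrence: p(k) = p(k-1) + p(k-2) - p(k-5) - p(k-7) + p(k-12) + p(k-15) - ... (offsets j(3j∓1)/2, signs ++--, p(0)=1, p(<0)=0).
DP table for k = 0..114: p(0)=1, p(1)=1, p(2)=2, p(3)=3, p(4)=5, p(5)=7, p(6)=11, p(7)=15, p(8)=22, p(9)=30, p(10)=42, p(11)=56, p(12)=77, p(13)=101, p(14)=135, p(15)=176, p(16)=231, p(17)=297, p(18)=385, p(19)=490, p(20)=627, p(21)=792, p(22)=1002, p(23)=1255, p(24)=1575, p(25)=1958, p(26)=2436, p(27)=3010, p(28)=3718, p(29)=4565, p(30)=5604, p(31)=6842, p(32)=8349, p(33)=10143, p(34)=12310, p(35)=14883, p(36)=17977, p(37)=21637, p(38)=26015, p(39)=31185, p(40)=37338, p(41)=44583, p(42)=53174, p(43)=63261, p(44)=75175, p(45)=89134, p(46)=105558, p(47)=124754, p(48)=147273, p(49)=173525, p(50)=204226, p(51)=239943, p(52)=281589, p(53)=329931, p(54)=386155, p(55)=451276, p(56)=526823, p(57)=614154, p(58)=715220, p(59)=831820, p(60)=966467, p(61)=1121505, p(62)=1300156, p(63)=1505499, p(64)=1741630, p(65)=2012558, p(66)=2323520, p(67)=2679689, p(68)=3087735, p(69)=3554345, p(70)=4087968, p(71)=4697205, p(72)=5392783, p(73)=6185689, p(74)=7089500, p(75)=8118264, p(76)=9289091, p(77)=10619863, p(78)=12132164, p(79)=13848650, p(80)=15796476, p(81)=18004327, p(82)=20506255, p(83)=23338469, p(84)=26543660, p(85)=30167357, p(86)=34262962, p(87)=38887673, p(88)=44108109, p(89)=49995925, p(90)=56634173, p(91)=64112359, p(92)=72533807, p(93)=82010177, p(94)=92669720, p(95)=104651419, p(96)=118114304, p(97)=133230930, p(98)=150198136, p(99)=169229875, p(100)=190569292, p(101)=214481126, p(102)=241265379, p(103)=271248950, p(104)=304801365, p(105)=342325709, p(106)=384276336, p(107)=431149389, p(108)=483502844, p(109)=541946240, p(110)=607163746, p(111)=679903203, p(112)=761002156, p(113)=851376628, p(114)=952050665.
Final step: p(115) = p(114) + p(113) - p(110) - p(108) + p(103) + p(100) - p(93) - p(89) + p(80) + p(75) - p(64) - p(58) + p(45) + p(38) - p(23) - p(15)
= 952050665 + 851376628 - 607163746 - 483502844 + 271248950 + 190569292 - 82010177 - 49995925 + 15796476 + 8118264 - 1741630 - 715220 + 89134 + 26015 - 1255 - 176
= 1064144451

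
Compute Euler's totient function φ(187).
160

187 = 11 × 17
φ(n) = n × ∏(1 - 1/p) for each prime p dividing n
φ(187) = 187 × (1 - 1/11) × (1 - 1/17) = 160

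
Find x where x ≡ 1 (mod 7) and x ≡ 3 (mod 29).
148

Using Chinese Remainder Theorem:
M = 7 × 29 = 203
M1 = 29, M2 = 7
y1 = 29^(-1) mod 7 = 1
y2 = 7^(-1) mod 29 = 25
x = (1×29×1 + 3×7×25) mod 203 = 148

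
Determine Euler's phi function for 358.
178

358 = 2 × 179
φ(n) = n × ∏(1 - 1/p) for each prime p dividing n
φ(358) = 358 × (1 - 1/2) × (1 - 1/179) = 178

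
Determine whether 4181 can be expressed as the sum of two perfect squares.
34² + 55² (a=34, b=55)

Factorization: 4181 = 37 × 113
By Fermat: n is sum of two squares iff every prime p ≡ 3 (mod 4) appears to even power.
All primes ≡ 3 (mod 4) appear to even power.
Search a = 0, 1, 2, … for 4181 - a² a perfect square: first hit at a = 34: 4181 - 1156 = 3025 = 55².
4181 = 34² + 55² = 1156 + 3025 ✓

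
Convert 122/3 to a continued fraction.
[40; 1, 2]

Euclidean algorithm steps:
122 = 40 × 3 + 2
3 = 1 × 2 + 1
2 = 2 × 1 + 0
Continued fraction: [40; 1, 2]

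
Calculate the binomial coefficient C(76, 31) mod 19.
0

Using Lucas' theorem:
Write n=76 and k=31 in base 19:
n in base 19: [4, 0]
k in base 19: [1, 12]
C(76,31) mod 19 = ∏ C(n_i, k_i) mod 19
Digit binomials (mod 19): C(4,1) = 4; C(0,12) = 0 (k_i > n_i)
Product: 4 × 0 = 0 ≡ 0 (mod 19)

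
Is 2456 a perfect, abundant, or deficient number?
deficient

Proper divisors of 2456: sum = 1 + 2 + 4 + 8 + 307 + 614 + 1228 = 2164
Since 2164 < 2456, 2456 is deficient.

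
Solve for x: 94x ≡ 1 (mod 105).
19

gcd(94, 105) = 1, so the inverse exists.
Extended Euclidean algorithm on (105, 94):
105 = 1 × 94 + 11  ⟹  11 = (1)·105 + (-1)·94
94 = 8 × 11 + 6  ⟹  6 = (-8)·105 + (9)·94
11 = 1 × 6 + 5  ⟹  5 = (9)·105 + (-10)·94
6 = 1 × 5 + 1  ⟹  1 = (-17)·105 + (19)·94
So (19)·94 ≡ 1 (mod 105), i.e. 94^(-1) ≡ 19 (mod 105).
Check: 94 × 19 = 1786 ≡ 1 (mod 105)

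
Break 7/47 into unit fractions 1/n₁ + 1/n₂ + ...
1/7 + 1/165 + 1/54285

Greedy algorithm:
7/47: ceiling(47/7) = 7, use 1/7
2/329: ceiling(329/2) = 165, use 1/165
1/54285: ceiling(54285/1) = 54285, use 1/54285
Result: 7/47 = 1/7 + 1/165 + 1/54285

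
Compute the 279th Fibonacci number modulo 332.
126

Matrix identity: Q^n = [[F_(n+1), F_n], [F_n, F_(n-1)]] with Q = [[1,1],[1,0]].
n = 279 = 100010111₂. Square-and-multiply, entries mod 332:
Q^1 = [[1,1],[1,0]]
Q^2 = (Q^1)² = [[2,1],[1,1]]
Q^4 = (Q^2)² = [[5,3],[3,2]]
Q^8 = (Q^4)² = [[34,21],[21,13]]
Q^17 = (Q^8)²·Q = [[260,269],[269,323]]
Q^34 = (Q^17)² = [[189,123],[123,66]]
Q^69 = (Q^34)²·Q = [[211,54],[54,157]]
Q^139 = (Q^69)²·Q = [[245,293],[293,284]]
Q^279 = (Q^139)²·Q = [[79,126],[126,285]]
F_279 mod 332 = Q^279[0][1] = 126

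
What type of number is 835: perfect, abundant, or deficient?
deficient

Proper divisors of 835: sum = 1 + 5 + 167 = 173
Since 173 < 835, 835 is deficient.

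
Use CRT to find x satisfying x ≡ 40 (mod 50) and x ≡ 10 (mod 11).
340

Using Chinese Remainder Theorem:
M = 50 × 11 = 550
M1 = 11, M2 = 50
y1 = 11^(-1) mod 50 = 41
y2 = 50^(-1) mod 11 = 2
x = (40×11×41 + 10×50×2) mod 550 = 340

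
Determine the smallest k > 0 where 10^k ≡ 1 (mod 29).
28

29 is prime, so ord(10) divides φ(29) = 28.
Divisors of 28: 1, 2, 4, 7, 14, 28.
Repeated squaring: 10^1 ≡ 10, 10^2 ≡ 13, 10^4 ≡ 24, 10^8 ≡ 25, 10^16 ≡ 16 (mod 29).
Test 10^d mod 29 for each divisor d in increasing order:
10^1 ≡ 10
10^2 ≡ 13
10^4 ≡ 24
10^7 = 10^4·10^2·10^1 ≡ 17
10^14 = 10^8·10^4·10^2 ≡ 28
10^28 = 10^16·10^8·10^4 ≡ 1  ← first divisor giving 1
The order is 28.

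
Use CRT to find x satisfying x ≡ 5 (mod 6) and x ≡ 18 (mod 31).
173

Using Chinese Remainder Theorem:
M = 6 × 31 = 186
M1 = 31, M2 = 6
y1 = 31^(-1) mod 6 = 1
y2 = 6^(-1) mod 31 = 26
x = (5×31×1 + 18×6×26) mod 186 = 173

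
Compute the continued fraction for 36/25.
[1; 2, 3, 1, 2]

Euclidean algorithm steps:
36 = 1 × 25 + 11
25 = 2 × 11 + 3
11 = 3 × 3 + 2
3 = 1 × 2 + 1
2 = 2 × 1 + 0
Continued fraction: [1; 2, 3, 1, 2]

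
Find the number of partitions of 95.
104651419

p(n) counts ways to write n as a sum of positive integers (order ignored).
Euler's pentagonal recurrence: p(k) = p(k-1) + p(k-2) - p(k-5) - p(k-7) + p(k-12) + p(k-15) - ... (offsets j(3j∓1)/2, signs ++--, p(0)=1, p(<0)=0).
DP table for k = 0..94: p(0)=1, p(1)=1, p(2)=2, p(3)=3, p(4)=5, p(5)=7, p(6)=11, p(7)=15, p(8)=22, p(9)=30, p(10)=42, p(11)=56, p(12)=77, p(13)=101, p(14)=135, p(15)=176, p(16)=231, p(17)=297, p(18)=385, p(19)=490, p(20)=627, p(21)=792, p(22)=1002, p(23)=1255, p(24)=1575, p(25)=1958, p(26)=2436, p(27)=3010, p(28)=3718, p(29)=4565, p(30)=5604, p(31)=6842, p(32)=8349, p(33)=10143, p(34)=12310, p(35)=14883, p(36)=17977, p(37)=21637, p(38)=26015, p(39)=31185, p(40)=37338, p(41)=44583, p(42)=53174, p(43)=63261, p(44)=75175, p(45)=89134, p(46)=105558, p(47)=124754, p(48)=147273, p(49)=173525, p(50)=204226, p(51)=239943, p(52)=281589, p(53)=329931, p(54)=386155, p(55)=451276, p(56)=526823, p(57)=614154, p(58)=715220, p(59)=831820, p(60)=966467, p(61)=1121505, p(62)=1300156, p(63)=1505499, p(64)=1741630, p(65)=2012558, p(66)=2323520, p(67)=2679689, p(68)=3087735, p(69)=3554345, p(70)=4087968, p(71)=4697205, p(72)=5392783, p(73)=6185689, p(74)=7089500, p(75)=8118264, p(76)=9289091, p(77)=10619863, p(78)=12132164, p(79)=13848650, p(80)=15796476, p(81)=18004327, p(82)=20506255, p(83)=23338469, p(84)=26543660, p(85)=30167357, p(86)=34262962, p(87)=38887673, p(88)=44108109, p(89)=49995925, p(90)=56634173, p(91)=64112359, p(92)=72533807, p(93)=82010177, p(94)=92669720.
Final step: p(95) = p(94) + p(93) - p(90) - p(88) + p(83) + p(80) - p(73) - p(69) + p(60) + p(55) - p(44) - p(38) + p(25) + p(18) - p(3)
= 92669720 + 82010177 - 56634173 - 44108109 + 23338469 + 15796476 - 6185689 - 3554345 + 966467 + 451276 - 75175 - 26015 + 1958 + 385 - 3
= 104651419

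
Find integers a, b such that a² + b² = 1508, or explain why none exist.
8² + 38² (a=8, b=38)

Factorization: 1508 = 2^2 × 13 × 29
By Fermat: n is sum of two squares iff every prime p ≡ 3 (mod 4) appears to even power.
All primes ≡ 3 (mod 4) appear to even power.
Search a = 0, 1, 2, … for 1508 - a² a perfect square: first hit at a = 8: 1508 - 64 = 1444 = 38².
1508 = 8² + 38² = 64 + 1444 ✓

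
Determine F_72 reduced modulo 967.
20

Matrix identity: Q^n = [[F_(n+1), F_n], [F_n, F_(n-1)]] with Q = [[1,1],[1,0]].
n = 72 = 1001000₂. Square-and-multiply, entries mod 967:
Q^1 = [[1,1],[1,0]]
Q^2 = (Q^1)² = [[2,1],[1,1]]
Q^4 = (Q^2)² = [[5,3],[3,2]]
Q^9 = (Q^4)²·Q = [[55,34],[34,21]]
Q^18 = (Q^9)² = [[313,650],[650,630]]
Q^36 = (Q^18)² = [[223,839],[839,351]]
Q^72 = (Q^36)² = [[357,20],[20,337]]
F_72 mod 967 = Q^72[0][1] = 20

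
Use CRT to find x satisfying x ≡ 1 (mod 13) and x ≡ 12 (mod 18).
66

Using Chinese Remainder Theorem:
M = 13 × 18 = 234
M1 = 18, M2 = 13
y1 = 18^(-1) mod 13 = 8
y2 = 13^(-1) mod 18 = 7
x = (1×18×8 + 12×13×7) mod 234 = 66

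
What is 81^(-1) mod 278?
127

gcd(81, 278) = 1, so the inverse exists.
Extended Euclidean algorithm on (278, 81):
278 = 3 × 81 + 35  ⟹  35 = (1)·278 + (-3)·81
81 = 2 × 35 + 11  ⟹  11 = (-2)·278 + (7)·81
35 = 3 × 11 + 2  ⟹  2 = (7)·278 + (-24)·81
11 = 5 × 2 + 1  ⟹  1 = (-37)·278 + (127)·81
So (127)·81 ≡ 1 (mod 278), i.e. 81^(-1) ≡ 127 (mod 278).
Check: 81 × 127 = 10287 ≡ 1 (mod 278)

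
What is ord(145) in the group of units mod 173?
172

173 is prime, so ord(145) divides φ(173) = 172.
Divisors of 172: 1, 2, 4, 43, 86, 172.
Repeated squaring: 145^1 ≡ 145, 145^2 ≡ 92, 145^4 ≡ 160, 145^8 ≡ 169, 145^16 ≡ 16, 145^32 ≡ 83, 145^64 ≡ 142, 145^128 ≡ 96 (mod 173).
Test 145^d mod 173 for each divisor d in increasing order:
145^1 ≡ 145
145^2 ≡ 92
145^4 ≡ 160
145^43 = 145^32·145^8·145^2·145^1 ≡ 93
145^86 = 145^64·145^16·145^4·145^2 ≡ 172
145^172 = 145^128·145^32·145^8·145^4 ≡ 1  ← first divisor giving 1
The order is 172.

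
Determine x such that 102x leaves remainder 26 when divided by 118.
x ≡ 50 (mod 59)

gcd(102, 118) = 2, which divides 26, so solutions exist.
Divide through by 2: 51x ≡ 13 (mod 59).
Find 51^(-1) mod 59 by the extended Euclidean algorithm:
59 = 1 × 51 + 8  ⟹  8 = (1)·59 + (-1)·51
51 = 6 × 8 + 3  ⟹  3 = (-6)·59 + (7)·51
8 = 2 × 3 + 2  ⟹  2 = (13)·59 + (-15)·51
3 = 1 × 2 + 1  ⟹  1 = (-19)·59 + (22)·51
So (22)·51 ≡ 1 (mod 59), i.e. 51^(-1) ≡ 22 (mod 59).
x ≡ 22 × 13 = 286 ≡ 50 (mod 59).
Check: 102 × 50 = 5100 ≡ 26 (mod 118).
x ≡ 50 (mod 59), giving 2 solutions mod 118.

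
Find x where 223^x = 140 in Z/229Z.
133

Baby-step giant-step with step n = ⌈√229⌉ = 16.
Baby steps 223^j mod 229 (j:value) for j=0..15: 0:1, 1:223, 2:36, 3:13, 4:151, 5:10, 6:169, 7:131, 8:130, 9:136, 10:100, 11:87, 12:165, 13:155, 14:215, 15:84.
Giant-step multiplier: 223^(-16) ≡ 223^(228-16) = 223^212 ≡ 224 (mod 229).
Giant steps γ_i = 140·224^i mod 229: γ_0=140, γ_1=216, γ_2=65, γ_3=133, γ_4=22, γ_5=119, γ_6=92, γ_7=227, γ_8=10 (in table at j=5).
x = i·n + j = 8·16 + 5 = 133.
Check: 223^133 ≡ 140 (mod 229).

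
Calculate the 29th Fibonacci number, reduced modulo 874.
317

Matrix identity: Q^n = [[F_(n+1), F_n], [F_n, F_(n-1)]] with Q = [[1,1],[1,0]].
n = 29 = 11101₂. Square-and-multiply, entries mod 874:
Q^1 = [[1,1],[1,0]]
Q^3 = (Q^1)²·Q = [[3,2],[2,1]]
Q^7 = (Q^3)²·Q = [[21,13],[13,8]]
Q^14 = (Q^7)² = [[610,377],[377,233]]
Q^29 = (Q^14)²·Q = [[866,317],[317,549]]
F_29 mod 874 = Q^29[0][1] = 317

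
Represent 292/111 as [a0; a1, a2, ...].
[2; 1, 1, 1, 2, 2, 2, 2]

Euclidean algorithm steps:
292 = 2 × 111 + 70
111 = 1 × 70 + 41
70 = 1 × 41 + 29
41 = 1 × 29 + 12
29 = 2 × 12 + 5
12 = 2 × 5 + 2
5 = 2 × 2 + 1
2 = 2 × 1 + 0
Continued fraction: [2; 1, 1, 1, 2, 2, 2, 2]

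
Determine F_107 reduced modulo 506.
365

Matrix identity: Q^n = [[F_(n+1), F_n], [F_n, F_(n-1)]] with Q = [[1,1],[1,0]].
n = 107 = 1101011₂. Square-and-multiply, entries mod 506:
Q^1 = [[1,1],[1,0]]
Q^3 = (Q^1)²·Q = [[3,2],[2,1]]
Q^6 = (Q^3)² = [[13,8],[8,5]]
Q^13 = (Q^6)²·Q = [[377,233],[233,144]]
Q^26 = (Q^13)² = [[90,459],[459,137]]
Q^53 = (Q^26)²·Q = [[146,189],[189,463]]
Q^107 = (Q^53)²·Q = [[98,365],[365,239]]
F_107 mod 506 = Q^107[0][1] = 365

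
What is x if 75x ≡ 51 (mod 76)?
x ≡ 25 (mod 76)

gcd(75, 76) = 1, which divides 51, so solutions exist.
Find 75^(-1) mod 76 by the extended Euclidean algorithm:
76 = 1 × 75 + 1  ⟹  1 = (1)·76 + (-1)·75
So (-1)·75 ≡ 1 (mod 76), i.e. 75^(-1) ≡ -1 ≡ 75 (mod 76).
x ≡ 75 × 51 = 3825 ≡ 25 (mod 76).
Check: 75 × 25 = 1875 ≡ 51 (mod 76).
Unique solution: x ≡ 25 (mod 76)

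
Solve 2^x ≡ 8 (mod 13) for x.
3

Baby-step giant-step with step n = ⌈√13⌉ = 4.
Baby steps 2^j mod 13 (j:value) for j=0..3: 0:1, 1:2, 2:4, 3:8.
h = 8 is already in the table at j=3, so x = 3.
Check: 2^3 ≡ 8 (mod 13).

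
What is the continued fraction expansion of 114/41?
[2; 1, 3, 1, 1, 4]

Euclidean algorithm steps:
114 = 2 × 41 + 32
41 = 1 × 32 + 9
32 = 3 × 9 + 5
9 = 1 × 5 + 4
5 = 1 × 4 + 1
4 = 4 × 1 + 0
Continued fraction: [2; 1, 3, 1, 1, 4]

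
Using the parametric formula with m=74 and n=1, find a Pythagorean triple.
(5475, 148, 5477)

Euclid's formula: a = m² - n², b = 2mn, c = m² + n²
m = 74, n = 1
a = 74² - 1² = 5476 - 1 = 5475
b = 2 × 74 × 1 = 148
c = 74² + 1² = 5476 + 1 = 5477
Verification: 5475² + 148² = 29975625 + 21904 = 29997529 = 5477² ✓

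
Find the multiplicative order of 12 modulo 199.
66

199 is prime, so ord(12) divides φ(199) = 198.
Divisors of 198: 1, 2, 3, 6, 9, 11, 18, 22, 33, 66, 99, 198.
Repeated squaring: 12^1 ≡ 12, 12^2 ≡ 144, 12^4 ≡ 40, 12^8 ≡ 8, 12^16 ≡ 64, 12^32 ≡ 116, 12^64 ≡ 123, 12^128 ≡ 5 (mod 199).
Test 12^d mod 199 for each divisor d in increasing order:
12^1 ≡ 12
12^2 ≡ 144
12^3 = 12^2·12^1 ≡ 136
12^6 = 12^4·12^2 ≡ 188
12^9 = 12^8·12^1 ≡ 96
12^11 = 12^8·12^2·12^1 ≡ 93
12^18 = 12^16·12^2 ≡ 62
12^22 = 12^16·12^4·12^2 ≡ 92
12^33 = 12^32·12^1 ≡ 198
12^66 = 12^64·12^2 ≡ 1  ← first divisor giving 1
The order is 66.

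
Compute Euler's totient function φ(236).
116

236 = 2^2 × 59
φ(n) = n × ∏(1 - 1/p) for each prime p dividing n
φ(236) = 236 × (1 - 1/2) × (1 - 1/59) = 116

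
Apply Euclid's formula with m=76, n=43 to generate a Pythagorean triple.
(3927, 6536, 7625)

Euclid's formula: a = m² - n², b = 2mn, c = m² + n²
m = 76, n = 43
a = 76² - 43² = 5776 - 1849 = 3927
b = 2 × 76 × 43 = 6536
c = 76² + 43² = 5776 + 1849 = 7625
Verification: 3927² + 6536² = 15421329 + 42719296 = 58140625 = 7625² ✓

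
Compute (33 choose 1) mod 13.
7

Using Lucas' theorem:
Write n=33 and k=1 in base 13:
n in base 13: [2, 7]
k in base 13: [0, 1]
C(33,1) mod 13 = ∏ C(n_i, k_i) mod 13
Digit binomials (mod 13): C(2,0) = 1; C(7,1) = 7
Product: 1 × 7 = 7 ≡ 7 (mod 13)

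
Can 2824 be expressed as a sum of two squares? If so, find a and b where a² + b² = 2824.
18² + 50² (a=18, b=50)

Factorization: 2824 = 2^3 × 353
By Fermat: n is sum of two squares iff every prime p ≡ 3 (mod 4) appears to even power.
All primes ≡ 3 (mod 4) appear to even power.
Search a = 0, 1, 2, … for 2824 - a² a perfect square: first hit at a = 18: 2824 - 324 = 2500 = 50².
2824 = 18² + 50² = 324 + 2500 ✓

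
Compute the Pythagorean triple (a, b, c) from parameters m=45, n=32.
(1001, 2880, 3049)

Euclid's formula: a = m² - n², b = 2mn, c = m² + n²
m = 45, n = 32
a = 45² - 32² = 2025 - 1024 = 1001
b = 2 × 45 × 32 = 2880
c = 45² + 32² = 2025 + 1024 = 3049
Verification: 1001² + 2880² = 1002001 + 8294400 = 9296401 = 3049² ✓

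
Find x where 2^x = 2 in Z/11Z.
1

Baby-step giant-step with step n = ⌈√11⌉ = 4.
Baby steps 2^j mod 11 (j:value) for j=0..3: 0:1, 1:2, 2:4, 3:8.
h = 2 is already in the table at j=1, so x = 1.
Check: 2^1 ≡ 2 (mod 11).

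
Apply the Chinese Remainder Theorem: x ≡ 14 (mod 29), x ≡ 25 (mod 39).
1000

Using Chinese Remainder Theorem:
M = 29 × 39 = 1131
M1 = 39, M2 = 29
y1 = 39^(-1) mod 29 = 3
y2 = 29^(-1) mod 39 = 35
x = (14×39×3 + 25×29×35) mod 1131 = 1000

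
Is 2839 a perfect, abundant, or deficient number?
deficient

Proper divisors of 2839: sum = 1 + 17 + 167 = 185
Since 185 < 2839, 2839 is deficient.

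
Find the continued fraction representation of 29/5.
[5; 1, 4]

Euclidean algorithm steps:
29 = 5 × 5 + 4
5 = 1 × 4 + 1
4 = 4 × 1 + 0
Continued fraction: [5; 1, 4]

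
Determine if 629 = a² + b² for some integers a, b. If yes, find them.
2² + 25² (a=2, b=25)

Factorization: 629 = 17 × 37
By Fermat: n is sum of two squares iff every prime p ≡ 3 (mod 4) appears to even power.
All primes ≡ 3 (mod 4) appear to even power.
Search a = 0, 1, 2, … for 629 - a² a perfect square: first hit at a = 2: 629 - 4 = 625 = 25².
629 = 2² + 25² = 4 + 625 ✓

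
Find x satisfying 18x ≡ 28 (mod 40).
x ≡ 6 (mod 20)

gcd(18, 40) = 2, which divides 28, so solutions exist.
Divide through by 2: 9x ≡ 14 (mod 20).
Find 9^(-1) mod 20 by the extended Euclidean algorithm:
20 = 2 × 9 + 2  ⟹  2 = (1)·20 + (-2)·9
9 = 4 × 2 + 1  ⟹  1 = (-4)·20 + (9)·9
So (9)·9 ≡ 1 (mod 20), i.e. 9^(-1) ≡ 9 (mod 20).
x ≡ 9 × 14 = 126 ≡ 6 (mod 20).
Check: 18 × 6 = 108 ≡ 28 (mod 40).
x ≡ 6 (mod 20), giving 2 solutions mod 40.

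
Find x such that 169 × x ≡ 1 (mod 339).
337

gcd(169, 339) = 1, so the inverse exists.
Extended Euclidean algorithm on (339, 169):
339 = 2 × 169 + 1  ⟹  1 = (1)·339 + (-2)·169
So (-2)·169 ≡ 1 (mod 339), i.e. 169^(-1) ≡ -2 ≡ 337 (mod 339).
Check: 169 × 337 = 56953 ≡ 1 (mod 339)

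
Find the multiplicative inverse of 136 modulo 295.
141

gcd(136, 295) = 1, so the inverse exists.
Extended Euclidean algorithm on (295, 136):
295 = 2 × 136 + 23  ⟹  23 = (1)·295 + (-2)·136
136 = 5 × 23 + 21  ⟹  21 = (-5)·295 + (11)·136
23 = 1 × 21 + 2  ⟹  2 = (6)·295 + (-13)·136
21 = 10 × 2 + 1  ⟹  1 = (-65)·295 + (141)·136
So (141)·136 ≡ 1 (mod 295), i.e. 136^(-1) ≡ 141 (mod 295).
Check: 136 × 141 = 19176 ≡ 1 (mod 295)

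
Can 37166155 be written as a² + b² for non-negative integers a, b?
Not possible

Factorization: 37166155 = 5 × 13 × 83^3
By Fermat: n is sum of two squares iff every prime p ≡ 3 (mod 4) appears to even power.
Prime(s) ≡ 3 (mod 4) with odd exponent: [(83, 3)]
Therefore 37166155 cannot be expressed as a² + b².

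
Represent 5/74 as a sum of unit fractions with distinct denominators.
1/15 + 1/1110

Greedy algorithm:
5/74: ceiling(74/5) = 15, use 1/15
1/1110: ceiling(1110/1) = 1110, use 1/1110
Result: 5/74 = 1/15 + 1/1110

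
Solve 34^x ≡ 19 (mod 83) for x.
67

Baby-step giant-step with step n = ⌈√83⌉ = 10.
Baby steps 34^j mod 83 (j:value) for j=0..9: 0:1, 1:34, 2:77, 3:45, 4:36, 5:62, 6:33, 7:43, 8:51, 9:74.
Giant-step multiplier: 34^(-10) ≡ 34^(82-10) = 34^72 ≡ 16 (mod 83).
Giant steps γ_i = 19·16^i mod 83: γ_0=19, γ_1=55, γ_2=50, γ_3=53, γ_4=18, γ_5=39, γ_6=43 (in table at j=7).
x = i·n + j = 6·10 + 7 = 67.
Check: 34^67 ≡ 19 (mod 83).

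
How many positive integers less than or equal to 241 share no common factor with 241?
240

241 = 241
φ(n) = n × ∏(1 - 1/p) for each prime p dividing n
φ(241) = 241 × (1 - 1/241) = 240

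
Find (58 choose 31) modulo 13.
10

Using Lucas' theorem:
Write n=58 and k=31 in base 13:
n in base 13: [4, 6]
k in base 13: [2, 5]
C(58,31) mod 13 = ∏ C(n_i, k_i) mod 13
Digit binomials (mod 13): C(4,2) = 6; C(6,5) = 6
Product: 6 × 6 = 36 ≡ 10 (mod 13)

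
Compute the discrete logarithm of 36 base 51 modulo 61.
58

Baby-step giant-step with step n = ⌈√61⌉ = 8.
Baby steps 51^j mod 61 (j:value) for j=0..7: 0:1, 1:51, 2:39, 3:37, 4:57, 5:40, 6:27, 7:35.
Giant-step multiplier: 51^(-8) ≡ 51^(60-8) = 51^52 ≡ 42 (mod 61).
Giant steps γ_i = 36·42^i mod 61: γ_0=36, γ_1=48, γ_2=3, γ_3=4, γ_4=46, γ_5=41, γ_6=14, γ_7=39 (in table at j=2).
x = i·n + j = 7·8 + 2 = 58.
Check: 51^58 ≡ 36 (mod 61).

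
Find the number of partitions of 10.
42

p(n) counts ways to write n as a sum of positive integers (order ignored).
Examples: 10; 9 + 1; 8 + 2; 8 + 1 + 1; 7 + 3; ... (42 total)
p(10) = 42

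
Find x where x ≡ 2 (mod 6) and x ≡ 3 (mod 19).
98

Using Chinese Remainder Theorem:
M = 6 × 19 = 114
M1 = 19, M2 = 6
y1 = 19^(-1) mod 6 = 1
y2 = 6^(-1) mod 19 = 16
x = (2×19×1 + 3×6×16) mod 114 = 98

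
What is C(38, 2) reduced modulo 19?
0

Using Lucas' theorem:
Write n=38 and k=2 in base 19:
n in base 19: [2, 0]
k in base 19: [0, 2]
C(38,2) mod 19 = ∏ C(n_i, k_i) mod 19
Digit binomials (mod 19): C(2,0) = 1; C(0,2) = 0 (k_i > n_i)
Product: 1 × 0 = 0 ≡ 0 (mod 19)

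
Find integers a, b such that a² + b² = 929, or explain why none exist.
20² + 23² (a=20, b=23)

Factorization: 929 = 929
By Fermat: n is sum of two squares iff every prime p ≡ 3 (mod 4) appears to even power.
All primes ≡ 3 (mod 4) appear to even power.
Search a = 0, 1, 2, … for 929 - a² a perfect square: first hit at a = 20: 929 - 400 = 529 = 23².
929 = 20² + 23² = 400 + 529 ✓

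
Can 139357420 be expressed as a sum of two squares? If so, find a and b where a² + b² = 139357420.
Not possible

Factorization: 139357420 = 2^2 × 5 × 191^3
By Fermat: n is sum of two squares iff every prime p ≡ 3 (mod 4) appears to even power.
Prime(s) ≡ 3 (mod 4) with odd exponent: [(191, 3)]
Therefore 139357420 cannot be expressed as a² + b².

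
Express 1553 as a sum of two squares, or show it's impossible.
23² + 32² (a=23, b=32)

Factorization: 1553 = 1553
By Fermat: n is sum of two squares iff every prime p ≡ 3 (mod 4) appears to even power.
All primes ≡ 3 (mod 4) appear to even power.
Search a = 0, 1, 2, … for 1553 - a² a perfect square: first hit at a = 23: 1553 - 529 = 1024 = 32².
1553 = 23² + 32² = 529 + 1024 ✓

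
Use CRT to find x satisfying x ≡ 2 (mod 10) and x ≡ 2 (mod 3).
2

Using Chinese Remainder Theorem:
M = 10 × 3 = 30
M1 = 3, M2 = 10
y1 = 3^(-1) mod 10 = 7
y2 = 10^(-1) mod 3 = 1
x = (2×3×7 + 2×10×1) mod 30 = 2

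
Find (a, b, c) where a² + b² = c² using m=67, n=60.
(889, 8040, 8089)

Euclid's formula: a = m² - n², b = 2mn, c = m² + n²
m = 67, n = 60
a = 67² - 60² = 4489 - 3600 = 889
b = 2 × 67 × 60 = 8040
c = 67² + 60² = 4489 + 3600 = 8089
Verification: 889² + 8040² = 790321 + 64641600 = 65431921 = 8089² ✓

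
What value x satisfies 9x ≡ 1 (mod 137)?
61

gcd(9, 137) = 1, so the inverse exists.
Extended Euclidean algorithm on (137, 9):
137 = 15 × 9 + 2  ⟹  2 = (1)·137 + (-15)·9
9 = 4 × 2 + 1  ⟹  1 = (-4)·137 + (61)·9
So (61)·9 ≡ 1 (mod 137), i.e. 9^(-1) ≡ 61 (mod 137).
Check: 9 × 61 = 549 ≡ 1 (mod 137)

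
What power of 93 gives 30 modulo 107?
34

Baby-step giant-step with step n = ⌈√107⌉ = 11.
Baby steps 93^j mod 107 (j:value) for j=0..10: 0:1, 1:93, 2:89, 3:38, 4:3, 5:65, 6:53, 7:7, 8:9, 9:88, 10:52.
Giant-step multiplier: 93^(-11) ≡ 93^(106-11) = 93^95 ≡ 51 (mod 107).
Giant steps γ_i = 30·51^i mod 107: γ_0=30, γ_1=32, γ_2=27, γ_3=93 (in table at j=1).
x = i·n + j = 3·11 + 1 = 34.
Check: 93^34 ≡ 30 (mod 107).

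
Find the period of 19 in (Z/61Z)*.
30

61 is prime, so ord(19) divides φ(61) = 60.
Divisors of 60: 1, 2, 3, 4, 5, 6, 10, 12, 15, 20, 30, 60.
Repeated squaring: 19^1 ≡ 19, 19^2 ≡ 56, 19^4 ≡ 25, 19^8 ≡ 15, 19^16 ≡ 42, 19^32 ≡ 56 (mod 61).
Test 19^d mod 61 for each divisor d in increasing order:
19^1 ≡ 19
19^2 ≡ 56
19^3 = 19^2·19^1 ≡ 27
19^4 ≡ 25
19^5 = 19^4·19^1 ≡ 48
19^6 = 19^4·19^2 ≡ 58
19^10 = 19^8·19^2 ≡ 47
19^12 = 19^8·19^4 ≡ 9
19^15 = 19^8·19^4·19^2·19^1 ≡ 60
19^20 = 19^16·19^4 ≡ 13
19^30 = 19^16·19^8·19^4·19^2 ≡ 1  ← first divisor giving 1
The order is 30.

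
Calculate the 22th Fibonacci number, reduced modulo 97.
57

Matrix identity: Q^n = [[F_(n+1), F_n], [F_n, F_(n-1)]] with Q = [[1,1],[1,0]].
n = 22 = 10110₂. Square-and-multiply, entries mod 97:
Q^1 = [[1,1],[1,0]]
Q^2 = (Q^1)² = [[2,1],[1,1]]
Q^5 = (Q^2)²·Q = [[8,5],[5,3]]
Q^11 = (Q^5)²·Q = [[47,89],[89,55]]
Q^22 = (Q^11)² = [[42,57],[57,82]]
F_22 mod 97 = Q^22[0][1] = 57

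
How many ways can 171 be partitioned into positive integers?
301384802048

p(n) counts ways to write n as a sum of positive integers (order ignored).
Euler's pentagonal recurrence: p(k) = p(k-1) + p(k-2) - p(k-5) - p(k-7) + p(k-12) + p(k-15) - ... (offsets j(3j∓1)/2, signs ++--, p(0)=1, p(<0)=0).
DP table for k = 0..170: p(0)=1, p(1)=1, p(2)=2, p(3)=3, p(4)=5, p(5)=7, p(6)=11, p(7)=15, p(8)=22, p(9)=30, p(10)=42, p(11)=56, p(12)=77, p(13)=101, p(14)=135, p(15)=176, p(16)=231, p(17)=297, p(18)=385, p(19)=490, p(20)=627, p(21)=792, p(22)=1002, p(23)=1255, p(24)=1575, p(25)=1958, p(26)=2436, p(27)=3010, p(28)=3718, p(29)=4565, p(30)=5604, p(31)=6842, p(32)=8349, p(33)=10143, p(34)=12310, p(35)=14883, p(36)=17977, p(37)=21637, p(38)=26015, p(39)=31185, p(40)=37338, p(41)=44583, p(42)=53174, p(43)=63261, p(44)=75175, p(45)=89134, p(46)=105558, p(47)=124754, p(48)=147273, p(49)=173525, p(50)=204226, p(51)=239943, p(52)=281589, p(53)=329931, p(54)=386155, p(55)=451276, p(56)=526823, p(57)=614154, p(58)=715220, p(59)=831820, p(60)=966467, p(61)=1121505, p(62)=1300156, p(63)=1505499, p(64)=1741630, p(65)=2012558, p(66)=2323520, p(67)=2679689, p(68)=3087735, p(69)=3554345, p(70)=4087968, p(71)=4697205, p(72)=5392783, p(73)=6185689, p(74)=7089500, p(75)=8118264, p(76)=9289091, p(77)=10619863, p(78)=12132164, p(79)=13848650, p(80)=15796476, p(81)=18004327, p(82)=20506255, p(83)=23338469, p(84)=26543660, p(85)=30167357, p(86)=34262962, p(87)=38887673, p(88)=44108109, p(89)=49995925, p(90)=56634173, p(91)=64112359, p(92)=72533807, p(93)=82010177, p(94)=92669720, p(95)=104651419, p(96)=118114304, p(97)=133230930, p(98)=150198136, p(99)=169229875, p(100)=190569292, p(101)=214481126, p(102)=241265379, p(103)=271248950, p(104)=304801365, p(105)=342325709, p(106)=384276336, p(107)=431149389, p(108)=483502844, p(109)=541946240, p(110)=607163746, p(111)=679903203, p(112)=761002156, p(113)=851376628, p(114)=952050665, p(115)=1064144451, p(116)=1188908248, p(117)=1327710076, p(118)=1482074143, p(119)=1653668665, p(120)=1844349560, p(121)=2056148051, p(122)=2291320912, p(123)=2552338241, p(124)=2841940500, p(125)=3163127352, p(126)=3519222692, p(127)=3913864295, p(128)=4351078600, p(129)=4835271870, p(130)=5371315400, p(131)=5964539504, p(132)=6620830889, p(133)=7346629512, p(134)=8149040695, p(135)=9035836076, p(136)=10015581680, p(137)=11097645016, p(138)=12292341831, p(139)=13610949895, p(140)=15065878135, p(141)=16670689208, p(142)=18440293320, p(143)=20390982757, p(144)=22540654445, p(145)=24908858009, p(146)=27517052599, p(147)=30388671978, p(148)=33549419497, p(149)=37027355200, p(150)=40853235313, p(151)=45060624582, p(152)=49686288421, p(153)=54770336324, p(154)=60356673280, p(155)=66493182097, p(156)=73232243759, p(157)=80630964769, p(158)=88751778802, p(159)=97662728555, p(160)=107438159466, p(161)=118159068427, p(162)=129913904637, p(163)=142798995930, p(164)=156919475295, p(165)=172389800255, p(166)=189334822579, p(167)=207890420102, p(168)=228204732751, p(169)=250438925115, p(170)=274768617130.
Final step: p(171) = p(170) + p(169) - p(166) - p(164) + p(159) + p(156) - p(149) - p(145) + p(136) + p(131) - p(120) - p(114) + p(101) + p(94) - p(79) - p(71) + p(54) + p(45) - p(26) - p(16)
= 274768617130 + 250438925115 - 189334822579 - 156919475295 + 97662728555 + 73232243759 - 37027355200 - 24908858009 + 10015581680 + 5964539504 - 1844349560 - 952050665 + 214481126 + 92669720 - 13848650 - 4697205 + 386155 + 89134 - 2436 - 231
= 301384802048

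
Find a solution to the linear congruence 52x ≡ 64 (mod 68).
x ≡ 13 (mod 17)

gcd(52, 68) = 4, which divides 64, so solutions exist.
Divide through by 4: 13x ≡ 16 (mod 17).
Find 13^(-1) mod 17 by the extended Euclidean algorithm:
17 = 1 × 13 + 4  ⟹  4 = (1)·17 + (-1)·13
13 = 3 × 4 + 1  ⟹  1 = (-3)·17 + (4)·13
So (4)·13 ≡ 1 (mod 17), i.e. 13^(-1) ≡ 4 (mod 17).
x ≡ 4 × 16 = 64 ≡ 13 (mod 17).
Check: 52 × 13 = 676 ≡ 64 (mod 68).
x ≡ 13 (mod 17), giving 4 solutions mod 68.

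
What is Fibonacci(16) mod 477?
33

Matrix identity: Q^n = [[F_(n+1), F_n], [F_n, F_(n-1)]] with Q = [[1,1],[1,0]].
n = 16 = 10000₂. Square-and-multiply, entries mod 477:
Q^1 = [[1,1],[1,0]]
Q^2 = (Q^1)² = [[2,1],[1,1]]
Q^4 = (Q^2)² = [[5,3],[3,2]]
Q^8 = (Q^4)² = [[34,21],[21,13]]
Q^16 = (Q^8)² = [[166,33],[33,133]]
F_16 mod 477 = Q^16[0][1] = 33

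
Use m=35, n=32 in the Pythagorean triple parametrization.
(201, 2240, 2249)

Euclid's formula: a = m² - n², b = 2mn, c = m² + n²
m = 35, n = 32
a = 35² - 32² = 1225 - 1024 = 201
b = 2 × 35 × 32 = 2240
c = 35² + 32² = 1225 + 1024 = 2249
Verification: 201² + 2240² = 40401 + 5017600 = 5058001 = 2249² ✓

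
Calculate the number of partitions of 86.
34262962

p(n) counts ways to write n as a sum of positive integers (order ignored).
Euler's pentagonal recurrence: p(k) = p(k-1) + p(k-2) - p(k-5) - p(k-7) + p(k-12) + p(k-15) - ... (offsets j(3j∓1)/2, signs ++--, p(0)=1, p(<0)=0).
DP table for k = 0..85: p(0)=1, p(1)=1, p(2)=2, p(3)=3, p(4)=5, p(5)=7, p(6)=11, p(7)=15, p(8)=22, p(9)=30, p(10)=42, p(11)=56, p(12)=77, p(13)=101, p(14)=135, p(15)=176, p(16)=231, p(17)=297, p(18)=385, p(19)=490, p(20)=627, p(21)=792, p(22)=1002, p(23)=1255, p(24)=1575, p(25)=1958, p(26)=2436, p(27)=3010, p(28)=3718, p(29)=4565, p(30)=5604, p(31)=6842, p(32)=8349, p(33)=10143, p(34)=12310, p(35)=14883, p(36)=17977, p(37)=21637, p(38)=26015, p(39)=31185, p(40)=37338, p(41)=44583, p(42)=53174, p(43)=63261, p(44)=75175, p(45)=89134, p(46)=105558, p(47)=124754, p(48)=147273, p(49)=173525, p(50)=204226, p(51)=239943, p(52)=281589, p(53)=329931, p(54)=386155, p(55)=451276, p(56)=526823, p(57)=614154, p(58)=715220, p(59)=831820, p(60)=966467, p(61)=1121505, p(62)=1300156, p(63)=1505499, p(64)=1741630, p(65)=2012558, p(66)=2323520, p(67)=2679689, p(68)=3087735, p(69)=3554345, p(70)=4087968, p(71)=4697205, p(72)=5392783, p(73)=6185689, p(74)=7089500, p(75)=8118264, p(76)=9289091, p(77)=10619863, p(78)=12132164, p(79)=13848650, p(80)=15796476, p(81)=18004327, p(82)=20506255, p(83)=23338469, p(84)=26543660, p(85)=30167357.
Final step: p(86) = p(85) + p(84) - p(81) - p(79) + p(74) + p(71) - p(64) - p(60) + p(51) + p(46) - p(35) - p(29) + p(16) + p(9)
= 30167357 + 26543660 - 18004327 - 13848650 + 7089500 + 4697205 - 1741630 - 966467 + 239943 + 105558 - 14883 - 4565 + 231 + 30
= 34262962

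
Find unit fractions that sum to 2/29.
1/15 + 1/435

Greedy algorithm:
2/29: ceiling(29/2) = 15, use 1/15
1/435: ceiling(435/1) = 435, use 1/435
Result: 2/29 = 1/15 + 1/435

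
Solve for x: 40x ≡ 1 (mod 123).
40

gcd(40, 123) = 1, so the inverse exists.
Extended Euclidean algorithm on (123, 40):
123 = 3 × 40 + 3  ⟹  3 = (1)·123 + (-3)·40
40 = 13 × 3 + 1  ⟹  1 = (-13)·123 + (40)·40
So (40)·40 ≡ 1 (mod 123), i.e. 40^(-1) ≡ 40 (mod 123).
Check: 40 × 40 = 1600 ≡ 1 (mod 123)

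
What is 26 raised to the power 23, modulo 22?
20

Repeated squaring. Binary of 23 = 10111.
26^1 ≡ 4 (mod 22); 26^2 ≡ 16 (mod 22); 26^4 ≡ 14 (mod 22); 26^8 ≡ 20 (mod 22); 26^16 ≡ 4 (mod 22)
26^23 = 26^1 × 26^2 × 26^4 × 26^16 ≡ 20 (mod 22)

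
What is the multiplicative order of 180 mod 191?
19

191 is prime, so ord(180) divides φ(191) = 190.
Divisors of 190: 1, 2, 5, 10, 19, 38, 95, 190.
Repeated squaring: 180^1 ≡ 180, 180^2 ≡ 121, 180^4 ≡ 125, 180^8 ≡ 154, 180^16 ≡ 32, 180^32 ≡ 69, 180^64 ≡ 177, 180^128 ≡ 5 (mod 191).
Test 180^d mod 191 for each divisor d in increasing order:
180^1 ≡ 180
180^2 ≡ 121
180^5 = 180^4·180^1 ≡ 153
180^10 = 180^8·180^2 ≡ 107
180^19 = 180^16·180^2·180^1 ≡ 1  ← first divisor giving 1
The order is 19.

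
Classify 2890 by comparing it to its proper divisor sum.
deficient

Proper divisors of 2890: sum = 1 + 2 + 5 + 10 + 17 + 34 + 85 + 170 + 289 + 578 + 1445 = 2636
Since 2636 < 2890, 2890 is deficient.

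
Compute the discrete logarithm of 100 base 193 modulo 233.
162

Baby-step giant-step with step n = ⌈√233⌉ = 16.
Baby steps 193^j mod 233 (j:value) for j=0..15: 0:1, 1:193, 2:202, 3:75, 4:29, 5:5, 6:33, 7:78, 8:142, 9:145, 10:25, 11:165, 12:157, 13:11, 14:26, 15:125.
Giant-step multiplier: 193^(-16) ≡ 193^(232-16) = 193^216 ≡ 135 (mod 233).
Giant steps γ_i = 100·135^i mod 233: γ_0=100, γ_1=219, γ_2=207, γ_3=218, γ_4=72, γ_5=167, γ_6=177, γ_7=129, γ_8=173, γ_9=55, γ_10=202 (in table at j=2).
x = i·n + j = 10·16 + 2 = 162.
Check: 193^162 ≡ 100 (mod 233).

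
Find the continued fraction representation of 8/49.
[0; 6, 8]

Euclidean algorithm steps:
8 = 0 × 49 + 8
49 = 6 × 8 + 1
8 = 8 × 1 + 0
Continued fraction: [0; 6, 8]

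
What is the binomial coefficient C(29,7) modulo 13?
0

Using Lucas' theorem:
Write n=29 and k=7 in base 13:
n in base 13: [2, 3]
k in base 13: [0, 7]
C(29,7) mod 13 = ∏ C(n_i, k_i) mod 13
Digit binomials (mod 13): C(2,0) = 1; C(3,7) = 0 (k_i > n_i)
Product: 1 × 0 = 0 ≡ 0 (mod 13)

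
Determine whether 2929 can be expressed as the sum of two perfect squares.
15² + 52² (a=15, b=52)

Factorization: 2929 = 29 × 101
By Fermat: n is sum of two squares iff every prime p ≡ 3 (mod 4) appears to even power.
All primes ≡ 3 (mod 4) appear to even power.
Search a = 0, 1, 2, … for 2929 - a² a perfect square: first hit at a = 15: 2929 - 225 = 2704 = 52².
2929 = 15² + 52² = 225 + 2704 ✓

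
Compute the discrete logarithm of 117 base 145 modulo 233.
56

Baby-step giant-step with step n = ⌈√233⌉ = 16.
Baby steps 145^j mod 233 (j:value) for j=0..15: 0:1, 1:145, 2:55, 3:53, 4:229, 5:119, 6:13, 7:21, 8:16, 9:223, 10:181, 11:149, 12:169, 13:40, 14:208, 15:103.
Giant-step multiplier: 145^(-16) ≡ 145^(232-16) = 145^216 ≡ 152 (mod 233).
Giant steps γ_i = 117·152^i mod 233: γ_0=117, γ_1=76, γ_2=135, γ_3=16 (in table at j=8).
x = i·n + j = 3·16 + 8 = 56.
Check: 145^56 ≡ 117 (mod 233).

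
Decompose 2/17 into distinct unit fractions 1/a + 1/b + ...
1/9 + 1/153

Greedy algorithm:
2/17: ceiling(17/2) = 9, use 1/9
1/153: ceiling(153/1) = 153, use 1/153
Result: 2/17 = 1/9 + 1/153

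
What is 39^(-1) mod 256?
151

gcd(39, 256) = 1, so the inverse exists.
Extended Euclidean algorithm on (256, 39):
256 = 6 × 39 + 22  ⟹  22 = (1)·256 + (-6)·39
39 = 1 × 22 + 17  ⟹  17 = (-1)·256 + (7)·39
22 = 1 × 17 + 5  ⟹  5 = (2)·256 + (-13)·39
17 = 3 × 5 + 2  ⟹  2 = (-7)·256 + (46)·39
5 = 2 × 2 + 1  ⟹  1 = (16)·256 + (-105)·39
So (-105)·39 ≡ 1 (mod 256), i.e. 39^(-1) ≡ -105 ≡ 151 (mod 256).
Check: 39 × 151 = 5889 ≡ 1 (mod 256)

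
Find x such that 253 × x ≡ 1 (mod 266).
225

gcd(253, 266) = 1, so the inverse exists.
Extended Euclidean algorithm on (266, 253):
266 = 1 × 253 + 13  ⟹  13 = (1)·266 + (-1)·253
253 = 19 × 13 + 6  ⟹  6 = (-19)·266 + (20)·253
13 = 2 × 6 + 1  ⟹  1 = (39)·266 + (-41)·253
So (-41)·253 ≡ 1 (mod 266), i.e. 253^(-1) ≡ -41 ≡ 225 (mod 266).
Check: 253 × 225 = 56925 ≡ 1 (mod 266)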